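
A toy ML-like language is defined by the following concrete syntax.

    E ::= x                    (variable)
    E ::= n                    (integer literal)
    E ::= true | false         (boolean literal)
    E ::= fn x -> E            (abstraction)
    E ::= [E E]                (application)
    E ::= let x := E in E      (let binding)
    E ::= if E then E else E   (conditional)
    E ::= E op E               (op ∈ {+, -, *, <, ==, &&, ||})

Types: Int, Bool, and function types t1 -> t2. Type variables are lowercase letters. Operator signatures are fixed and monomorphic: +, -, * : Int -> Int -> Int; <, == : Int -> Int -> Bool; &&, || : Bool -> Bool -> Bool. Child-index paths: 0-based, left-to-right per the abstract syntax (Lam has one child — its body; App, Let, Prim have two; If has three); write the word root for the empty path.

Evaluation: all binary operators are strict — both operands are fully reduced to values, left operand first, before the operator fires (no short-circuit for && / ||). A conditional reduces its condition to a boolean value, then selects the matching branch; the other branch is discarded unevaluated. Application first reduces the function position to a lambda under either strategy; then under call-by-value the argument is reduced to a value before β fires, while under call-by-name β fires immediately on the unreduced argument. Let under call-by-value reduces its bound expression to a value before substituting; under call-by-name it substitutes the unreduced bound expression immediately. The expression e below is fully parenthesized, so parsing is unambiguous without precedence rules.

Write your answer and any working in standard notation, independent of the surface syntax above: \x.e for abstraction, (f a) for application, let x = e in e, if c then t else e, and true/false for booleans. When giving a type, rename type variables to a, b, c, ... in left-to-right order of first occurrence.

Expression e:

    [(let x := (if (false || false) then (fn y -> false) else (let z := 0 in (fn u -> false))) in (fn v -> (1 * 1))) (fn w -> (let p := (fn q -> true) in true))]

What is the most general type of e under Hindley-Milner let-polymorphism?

Answer: Int

Derivation:
  unify Bool ~ Bool
  unify Bool ~ Bool
  unify Bool ~ Bool
\y._ : a -> Bool
let z : Int
\u._ : b -> Bool
  unify a -> Bool ~ b -> Bool
  unify a ~ b
  unify Bool ~ Bool
let x : forall. b -> Bool
  unify Int ~ Int
  unify Int ~ Int
\v._ : c -> Int
\q._ : e -> Bool
let p : forall. e -> Bool
\w._ : d -> Bool
  unify c -> Int ~ (d -> Bool) -> f
  unify c ~ d -> Bool
  unify Int ~ f
_ _ : Int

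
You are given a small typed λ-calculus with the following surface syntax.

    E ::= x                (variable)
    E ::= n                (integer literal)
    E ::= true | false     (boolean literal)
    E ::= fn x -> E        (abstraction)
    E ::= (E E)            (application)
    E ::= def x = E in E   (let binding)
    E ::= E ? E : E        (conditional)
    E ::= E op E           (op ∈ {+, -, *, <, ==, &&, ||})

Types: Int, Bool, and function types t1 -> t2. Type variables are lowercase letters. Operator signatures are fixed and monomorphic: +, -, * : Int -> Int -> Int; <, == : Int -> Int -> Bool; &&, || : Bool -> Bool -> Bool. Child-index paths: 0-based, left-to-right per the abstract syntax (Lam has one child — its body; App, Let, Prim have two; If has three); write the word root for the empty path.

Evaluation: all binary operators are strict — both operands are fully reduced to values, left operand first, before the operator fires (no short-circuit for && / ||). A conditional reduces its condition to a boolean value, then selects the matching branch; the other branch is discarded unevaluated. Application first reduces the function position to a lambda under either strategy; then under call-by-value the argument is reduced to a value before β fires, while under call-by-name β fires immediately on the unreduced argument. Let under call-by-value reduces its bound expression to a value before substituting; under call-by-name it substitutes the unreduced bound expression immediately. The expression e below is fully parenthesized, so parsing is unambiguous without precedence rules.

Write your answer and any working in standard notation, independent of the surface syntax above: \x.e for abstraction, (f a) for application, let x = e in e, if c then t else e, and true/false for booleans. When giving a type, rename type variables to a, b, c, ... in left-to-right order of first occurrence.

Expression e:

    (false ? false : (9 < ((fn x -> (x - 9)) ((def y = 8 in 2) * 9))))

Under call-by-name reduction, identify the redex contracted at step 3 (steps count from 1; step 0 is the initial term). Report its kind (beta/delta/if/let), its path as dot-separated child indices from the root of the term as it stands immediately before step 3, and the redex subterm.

Trace:
step 0: (if false then false else (9 < ((\x.(x - 9)) ((let y = 8 in 2) * 9))))
step 1: [if@root] (9 < ((\x.(x - 9)) ((let y = 8 in 2) * 9)))
step 2: [beta@1] (9 < (((let y = 8 in 2) * 9) - 9))
step 3: [let@1.0.0] (9 < ((2 * 9) - 9))

Answer: let at 1.0.0 : (let y = 8 in 2)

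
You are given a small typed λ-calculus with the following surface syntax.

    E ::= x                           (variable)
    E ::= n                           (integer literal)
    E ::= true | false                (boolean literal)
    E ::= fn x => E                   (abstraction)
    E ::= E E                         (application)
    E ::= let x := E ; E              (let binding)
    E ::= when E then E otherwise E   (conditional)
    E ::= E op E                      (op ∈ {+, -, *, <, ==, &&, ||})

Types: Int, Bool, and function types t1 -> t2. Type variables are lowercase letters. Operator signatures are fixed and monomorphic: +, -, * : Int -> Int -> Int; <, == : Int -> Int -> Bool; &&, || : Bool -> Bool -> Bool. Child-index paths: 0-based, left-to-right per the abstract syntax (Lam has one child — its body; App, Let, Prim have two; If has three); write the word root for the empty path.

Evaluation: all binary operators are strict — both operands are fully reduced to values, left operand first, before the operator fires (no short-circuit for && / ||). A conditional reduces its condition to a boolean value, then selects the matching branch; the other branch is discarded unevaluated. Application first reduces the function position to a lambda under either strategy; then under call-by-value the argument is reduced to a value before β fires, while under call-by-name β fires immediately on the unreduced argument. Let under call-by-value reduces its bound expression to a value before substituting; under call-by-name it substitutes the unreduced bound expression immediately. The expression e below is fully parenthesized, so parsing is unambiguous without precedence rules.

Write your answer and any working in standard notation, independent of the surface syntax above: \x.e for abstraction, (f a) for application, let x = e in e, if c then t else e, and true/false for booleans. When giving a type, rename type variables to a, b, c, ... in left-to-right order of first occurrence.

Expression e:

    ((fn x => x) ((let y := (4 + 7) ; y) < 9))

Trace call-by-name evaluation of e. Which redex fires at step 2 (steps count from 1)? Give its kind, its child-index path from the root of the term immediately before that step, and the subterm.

Trace:
step 0: ((\x.x) ((let y = (4 + 7) in y) < 9))
step 1: [beta@root] ((let y = (4 + 7) in y) < 9)
step 2: [let@0] ((4 + 7) < 9)

Answer: let at 0 : (let y = (4 + 7) in y)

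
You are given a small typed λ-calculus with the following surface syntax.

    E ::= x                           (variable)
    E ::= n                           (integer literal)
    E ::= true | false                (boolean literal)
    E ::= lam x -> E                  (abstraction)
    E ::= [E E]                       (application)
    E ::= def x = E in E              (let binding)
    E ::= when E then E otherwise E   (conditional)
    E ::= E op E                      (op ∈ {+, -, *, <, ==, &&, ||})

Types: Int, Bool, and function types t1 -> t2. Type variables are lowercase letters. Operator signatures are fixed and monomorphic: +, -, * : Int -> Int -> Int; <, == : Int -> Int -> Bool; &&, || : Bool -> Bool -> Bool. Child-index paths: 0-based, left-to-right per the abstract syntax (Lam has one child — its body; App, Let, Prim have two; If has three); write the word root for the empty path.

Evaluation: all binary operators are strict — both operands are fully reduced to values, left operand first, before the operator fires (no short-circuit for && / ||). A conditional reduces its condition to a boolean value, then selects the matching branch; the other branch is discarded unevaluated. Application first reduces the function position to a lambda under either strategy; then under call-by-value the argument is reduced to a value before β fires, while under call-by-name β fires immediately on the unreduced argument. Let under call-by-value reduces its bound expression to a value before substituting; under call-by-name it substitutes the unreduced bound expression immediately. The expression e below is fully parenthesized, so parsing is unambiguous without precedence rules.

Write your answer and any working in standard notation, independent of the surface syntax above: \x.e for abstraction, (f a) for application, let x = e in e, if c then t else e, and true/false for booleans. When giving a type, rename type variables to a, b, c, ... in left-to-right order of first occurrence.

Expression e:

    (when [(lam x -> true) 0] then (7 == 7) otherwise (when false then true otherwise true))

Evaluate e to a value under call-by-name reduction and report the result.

Trace:
step 0: (if ((\x.true) 0) then (7 == 7) else (if false then true else true))
step 1: [beta@0] (if true then (7 == 7) else (if false then true else true))
step 2: [if@root] (7 == 7)
step 3: [delta@root] true

Answer: true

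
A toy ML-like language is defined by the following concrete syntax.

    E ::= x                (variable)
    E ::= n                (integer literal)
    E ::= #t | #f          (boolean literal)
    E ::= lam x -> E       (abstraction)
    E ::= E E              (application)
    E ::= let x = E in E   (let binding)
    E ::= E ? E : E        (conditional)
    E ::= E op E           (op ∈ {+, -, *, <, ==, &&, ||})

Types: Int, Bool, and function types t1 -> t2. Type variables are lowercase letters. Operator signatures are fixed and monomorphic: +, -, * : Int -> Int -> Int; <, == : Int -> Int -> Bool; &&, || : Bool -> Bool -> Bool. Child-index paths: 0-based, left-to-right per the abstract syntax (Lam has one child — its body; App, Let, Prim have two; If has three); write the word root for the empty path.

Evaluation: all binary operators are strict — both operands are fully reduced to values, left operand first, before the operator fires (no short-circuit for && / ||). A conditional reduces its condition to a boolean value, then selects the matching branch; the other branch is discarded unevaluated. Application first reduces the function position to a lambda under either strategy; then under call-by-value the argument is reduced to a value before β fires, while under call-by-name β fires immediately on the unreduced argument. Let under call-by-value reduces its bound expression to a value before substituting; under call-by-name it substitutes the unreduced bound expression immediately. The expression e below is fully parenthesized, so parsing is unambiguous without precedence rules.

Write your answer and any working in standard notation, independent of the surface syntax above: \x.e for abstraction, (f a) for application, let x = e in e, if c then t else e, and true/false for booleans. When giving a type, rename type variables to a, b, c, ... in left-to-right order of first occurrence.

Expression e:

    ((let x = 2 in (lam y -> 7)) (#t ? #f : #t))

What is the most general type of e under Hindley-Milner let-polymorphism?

Answer: Int

Derivation:
let x : Int
\y._ : a -> Int
  unify Bool ~ Bool
  unify Bool ~ Bool
  unify a -> Int ~ Bool -> b
  unify a ~ Bool
  unify Int ~ b
_ _ : Int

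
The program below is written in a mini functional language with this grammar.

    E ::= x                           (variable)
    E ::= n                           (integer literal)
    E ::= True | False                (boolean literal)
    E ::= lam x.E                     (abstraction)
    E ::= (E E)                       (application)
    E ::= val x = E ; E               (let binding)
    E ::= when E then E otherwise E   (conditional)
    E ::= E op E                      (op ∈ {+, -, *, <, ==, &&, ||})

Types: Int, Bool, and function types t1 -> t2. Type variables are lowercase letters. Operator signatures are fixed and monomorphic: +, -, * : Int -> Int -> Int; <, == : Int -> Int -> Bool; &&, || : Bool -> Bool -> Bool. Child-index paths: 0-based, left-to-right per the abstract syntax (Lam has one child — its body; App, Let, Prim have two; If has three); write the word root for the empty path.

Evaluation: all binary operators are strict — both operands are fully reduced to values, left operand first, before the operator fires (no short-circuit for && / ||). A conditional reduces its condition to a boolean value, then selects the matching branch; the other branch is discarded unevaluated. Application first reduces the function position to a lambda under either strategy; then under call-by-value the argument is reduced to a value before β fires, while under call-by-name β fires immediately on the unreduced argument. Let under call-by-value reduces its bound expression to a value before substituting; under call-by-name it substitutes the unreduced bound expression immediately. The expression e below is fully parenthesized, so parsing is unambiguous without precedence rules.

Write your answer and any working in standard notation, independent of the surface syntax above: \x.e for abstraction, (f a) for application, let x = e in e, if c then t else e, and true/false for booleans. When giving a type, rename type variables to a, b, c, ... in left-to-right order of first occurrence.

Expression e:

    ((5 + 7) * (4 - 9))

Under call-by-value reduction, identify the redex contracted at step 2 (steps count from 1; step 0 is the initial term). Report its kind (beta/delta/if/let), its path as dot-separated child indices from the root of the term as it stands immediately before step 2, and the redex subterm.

Answer: delta at 1 : (4 - 9)

Working:
step 0: ((5 + 7) * (4 - 9))
step 1: [delta@0] (12 * (4 - 9))
step 2: [delta@1] (12 * -5)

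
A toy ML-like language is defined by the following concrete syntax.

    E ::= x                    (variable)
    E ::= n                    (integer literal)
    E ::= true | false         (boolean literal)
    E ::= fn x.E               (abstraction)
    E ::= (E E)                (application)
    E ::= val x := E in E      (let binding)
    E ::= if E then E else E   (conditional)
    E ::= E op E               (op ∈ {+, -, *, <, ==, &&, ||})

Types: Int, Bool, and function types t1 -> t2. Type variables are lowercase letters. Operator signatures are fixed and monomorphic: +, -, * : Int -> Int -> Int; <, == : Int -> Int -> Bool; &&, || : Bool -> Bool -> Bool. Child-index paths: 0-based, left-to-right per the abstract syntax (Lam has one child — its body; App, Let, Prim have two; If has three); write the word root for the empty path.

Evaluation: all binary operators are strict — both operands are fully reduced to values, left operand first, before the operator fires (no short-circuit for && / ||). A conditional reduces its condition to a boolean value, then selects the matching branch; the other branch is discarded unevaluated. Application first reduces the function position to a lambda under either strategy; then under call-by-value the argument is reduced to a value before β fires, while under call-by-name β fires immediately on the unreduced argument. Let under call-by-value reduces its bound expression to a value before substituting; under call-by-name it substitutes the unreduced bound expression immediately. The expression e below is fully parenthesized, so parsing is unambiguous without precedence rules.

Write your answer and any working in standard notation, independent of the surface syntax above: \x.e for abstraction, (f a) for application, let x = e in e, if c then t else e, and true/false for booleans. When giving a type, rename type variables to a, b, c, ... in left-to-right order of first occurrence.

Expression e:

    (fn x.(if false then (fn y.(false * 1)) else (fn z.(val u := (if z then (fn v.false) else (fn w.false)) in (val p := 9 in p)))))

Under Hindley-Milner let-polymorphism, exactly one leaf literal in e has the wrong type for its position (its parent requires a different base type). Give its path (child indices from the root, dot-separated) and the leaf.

Answer: 0.1.0.0 : false

Working:
  unify Bool ~ Bool
  unify Bool ~ Int
  FAIL: mismatch Bool ~ Int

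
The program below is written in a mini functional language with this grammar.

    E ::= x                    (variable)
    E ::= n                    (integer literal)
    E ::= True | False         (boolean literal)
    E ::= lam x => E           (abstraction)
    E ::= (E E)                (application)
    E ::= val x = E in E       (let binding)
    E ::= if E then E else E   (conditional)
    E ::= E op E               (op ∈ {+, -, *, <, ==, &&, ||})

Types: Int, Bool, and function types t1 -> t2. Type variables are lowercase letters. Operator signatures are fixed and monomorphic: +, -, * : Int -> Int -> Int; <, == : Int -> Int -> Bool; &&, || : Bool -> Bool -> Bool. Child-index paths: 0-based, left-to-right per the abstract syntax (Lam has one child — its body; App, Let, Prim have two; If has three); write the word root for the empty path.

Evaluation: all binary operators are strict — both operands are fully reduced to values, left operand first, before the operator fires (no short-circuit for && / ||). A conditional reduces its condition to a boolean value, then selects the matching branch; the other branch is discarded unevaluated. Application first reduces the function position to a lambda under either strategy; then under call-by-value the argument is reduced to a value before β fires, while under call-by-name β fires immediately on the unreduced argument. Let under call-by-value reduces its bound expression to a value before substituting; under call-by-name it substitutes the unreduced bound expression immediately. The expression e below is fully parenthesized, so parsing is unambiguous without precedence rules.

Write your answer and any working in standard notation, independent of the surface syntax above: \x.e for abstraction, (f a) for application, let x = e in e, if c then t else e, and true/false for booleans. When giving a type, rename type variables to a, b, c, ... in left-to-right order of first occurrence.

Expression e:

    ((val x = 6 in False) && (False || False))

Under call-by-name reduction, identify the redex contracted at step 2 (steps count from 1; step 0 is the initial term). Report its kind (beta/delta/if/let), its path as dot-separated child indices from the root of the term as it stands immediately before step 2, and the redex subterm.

Trace:
step 0: ((let x = 6 in false) && (false || false))
step 1: [let@0] (false && (false || false))
step 2: [delta@1] (false && false)

Answer: delta at 1 : (false || false)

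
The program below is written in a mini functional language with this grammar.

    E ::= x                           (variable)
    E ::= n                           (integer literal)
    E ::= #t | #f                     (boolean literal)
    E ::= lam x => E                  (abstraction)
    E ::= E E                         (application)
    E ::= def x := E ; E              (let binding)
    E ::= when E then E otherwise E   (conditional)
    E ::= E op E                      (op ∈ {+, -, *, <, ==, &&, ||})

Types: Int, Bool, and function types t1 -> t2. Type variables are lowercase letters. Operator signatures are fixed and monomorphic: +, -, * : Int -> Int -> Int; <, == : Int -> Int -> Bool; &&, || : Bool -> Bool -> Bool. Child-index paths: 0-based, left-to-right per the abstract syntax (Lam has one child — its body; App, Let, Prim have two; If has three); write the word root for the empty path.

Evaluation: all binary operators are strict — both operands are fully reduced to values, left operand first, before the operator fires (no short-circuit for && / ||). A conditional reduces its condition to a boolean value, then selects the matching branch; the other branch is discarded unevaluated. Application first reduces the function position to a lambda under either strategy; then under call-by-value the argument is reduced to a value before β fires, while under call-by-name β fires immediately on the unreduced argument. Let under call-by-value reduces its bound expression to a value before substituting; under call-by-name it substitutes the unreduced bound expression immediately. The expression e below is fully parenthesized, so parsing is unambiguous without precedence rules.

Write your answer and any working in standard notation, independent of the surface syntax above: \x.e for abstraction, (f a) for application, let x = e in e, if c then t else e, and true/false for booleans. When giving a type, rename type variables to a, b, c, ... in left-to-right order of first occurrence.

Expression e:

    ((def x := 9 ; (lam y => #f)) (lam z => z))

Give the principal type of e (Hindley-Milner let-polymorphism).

Answer: Bool

Trace:
let x : Int
\y._ : a -> Bool
z : b
\z._ : b -> b
  unify a -> Bool ~ (b -> b) -> c
  unify a ~ b -> b
  unify Bool ~ c
_ _ : Bool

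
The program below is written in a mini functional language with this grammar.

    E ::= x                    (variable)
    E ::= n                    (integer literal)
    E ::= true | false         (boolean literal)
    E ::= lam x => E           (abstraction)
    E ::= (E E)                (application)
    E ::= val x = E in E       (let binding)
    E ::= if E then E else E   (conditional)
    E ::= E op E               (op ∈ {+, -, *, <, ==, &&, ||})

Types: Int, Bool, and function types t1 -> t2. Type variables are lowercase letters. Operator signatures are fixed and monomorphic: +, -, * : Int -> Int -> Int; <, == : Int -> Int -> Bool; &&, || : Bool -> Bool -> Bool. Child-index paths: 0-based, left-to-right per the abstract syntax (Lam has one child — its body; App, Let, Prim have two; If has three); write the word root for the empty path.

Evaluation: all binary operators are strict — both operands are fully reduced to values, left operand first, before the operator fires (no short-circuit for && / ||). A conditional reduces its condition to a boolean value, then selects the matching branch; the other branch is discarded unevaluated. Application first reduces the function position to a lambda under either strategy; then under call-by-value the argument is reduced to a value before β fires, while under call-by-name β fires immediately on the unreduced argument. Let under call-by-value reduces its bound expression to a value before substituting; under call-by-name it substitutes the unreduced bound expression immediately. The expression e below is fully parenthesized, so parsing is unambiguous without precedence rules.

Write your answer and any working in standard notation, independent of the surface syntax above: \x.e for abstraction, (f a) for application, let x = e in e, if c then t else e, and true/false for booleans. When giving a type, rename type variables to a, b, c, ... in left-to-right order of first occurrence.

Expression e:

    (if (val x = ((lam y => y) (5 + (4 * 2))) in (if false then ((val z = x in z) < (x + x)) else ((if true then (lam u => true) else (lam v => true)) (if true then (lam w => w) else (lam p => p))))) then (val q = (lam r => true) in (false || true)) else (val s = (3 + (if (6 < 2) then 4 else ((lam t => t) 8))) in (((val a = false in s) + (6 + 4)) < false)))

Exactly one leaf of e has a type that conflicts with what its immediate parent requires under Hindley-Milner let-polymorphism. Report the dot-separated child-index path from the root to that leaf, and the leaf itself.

Working:
y : a
\y._ : a -> a
  unify Int ~ Int
  unify Int ~ Int
  unify Int ~ Int
  unify Int ~ Int
  unify a -> a ~ Int -> b
  unify a ~ Int
  unify Int ~ b
_ _ : Int
let x : Int
  unify Bool ~ Bool
x : Int
let z : Int
z : Int
  unify Int ~ Int
x : Int
  unify Int ~ Int
x : Int
  unify Int ~ Int
  unify Int ~ Int
  unify Bool ~ Bool
\u._ : c -> Bool
\v._ : d -> Bool
  unify c -> Bool ~ d -> Bool
  unify c ~ d
  unify Bool ~ Bool
  unify Bool ~ Bool
w : e
\w._ : e -> e
p : f
\p._ : f -> f
  unify e -> e ~ f -> f
  unify e ~ f
  unify f ~ f
  unify d -> Bool ~ (f -> f) -> g
  unify d ~ f -> f
  unify Bool ~ g
_ _ : Bool
  unify Bool ~ Bool
  unify Bool ~ Bool
\r._ : h -> Bool
let q : forall. h -> Bool
  unify Bool ~ Bool
  unify Bool ~ Bool
  unify Int ~ Int
  unify Int ~ Int
  unify Int ~ Int
  unify Bool ~ Bool
t : i
\t._ : i -> i
  unify i -> i ~ Int -> j
  unify i ~ Int
  unify Int ~ j
_ _ : Int
  unify Int ~ Int
  unify Int ~ Int
let s : Int
let a : Bool
s : Int
  unify Int ~ Int
  unify Int ~ Int
  unify Int ~ Int
  unify Int ~ Int
  unify Int ~ Int
  unify Bool ~ Int
  FAIL: mismatch Bool ~ Int

Answer: 2.1.1 : false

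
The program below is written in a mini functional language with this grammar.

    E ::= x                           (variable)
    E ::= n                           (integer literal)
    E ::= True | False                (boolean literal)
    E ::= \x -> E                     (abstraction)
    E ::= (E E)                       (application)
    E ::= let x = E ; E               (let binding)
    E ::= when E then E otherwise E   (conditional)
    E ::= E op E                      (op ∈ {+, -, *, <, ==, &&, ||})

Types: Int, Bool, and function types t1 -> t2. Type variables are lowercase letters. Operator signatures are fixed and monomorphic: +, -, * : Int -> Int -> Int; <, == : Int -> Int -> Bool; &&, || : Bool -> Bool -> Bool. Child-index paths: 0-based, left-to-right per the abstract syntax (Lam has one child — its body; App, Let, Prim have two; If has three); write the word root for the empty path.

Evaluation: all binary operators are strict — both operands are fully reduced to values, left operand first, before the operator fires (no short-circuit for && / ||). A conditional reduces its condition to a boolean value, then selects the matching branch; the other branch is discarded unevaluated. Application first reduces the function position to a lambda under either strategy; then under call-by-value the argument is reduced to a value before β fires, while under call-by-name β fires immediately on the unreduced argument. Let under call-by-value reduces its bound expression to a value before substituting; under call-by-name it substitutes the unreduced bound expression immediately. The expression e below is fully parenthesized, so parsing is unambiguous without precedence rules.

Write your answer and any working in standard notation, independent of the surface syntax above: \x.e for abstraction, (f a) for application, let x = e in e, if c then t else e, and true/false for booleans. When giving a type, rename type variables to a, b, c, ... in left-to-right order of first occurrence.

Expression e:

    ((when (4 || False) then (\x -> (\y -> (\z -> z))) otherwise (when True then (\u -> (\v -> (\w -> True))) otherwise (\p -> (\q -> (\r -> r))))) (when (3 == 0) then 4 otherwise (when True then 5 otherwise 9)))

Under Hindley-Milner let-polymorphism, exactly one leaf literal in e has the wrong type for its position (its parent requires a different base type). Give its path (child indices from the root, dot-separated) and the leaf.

Working:
  unify Int ~ Bool
  FAIL: mismatch Int ~ Bool

Answer: 0.0.0 : 4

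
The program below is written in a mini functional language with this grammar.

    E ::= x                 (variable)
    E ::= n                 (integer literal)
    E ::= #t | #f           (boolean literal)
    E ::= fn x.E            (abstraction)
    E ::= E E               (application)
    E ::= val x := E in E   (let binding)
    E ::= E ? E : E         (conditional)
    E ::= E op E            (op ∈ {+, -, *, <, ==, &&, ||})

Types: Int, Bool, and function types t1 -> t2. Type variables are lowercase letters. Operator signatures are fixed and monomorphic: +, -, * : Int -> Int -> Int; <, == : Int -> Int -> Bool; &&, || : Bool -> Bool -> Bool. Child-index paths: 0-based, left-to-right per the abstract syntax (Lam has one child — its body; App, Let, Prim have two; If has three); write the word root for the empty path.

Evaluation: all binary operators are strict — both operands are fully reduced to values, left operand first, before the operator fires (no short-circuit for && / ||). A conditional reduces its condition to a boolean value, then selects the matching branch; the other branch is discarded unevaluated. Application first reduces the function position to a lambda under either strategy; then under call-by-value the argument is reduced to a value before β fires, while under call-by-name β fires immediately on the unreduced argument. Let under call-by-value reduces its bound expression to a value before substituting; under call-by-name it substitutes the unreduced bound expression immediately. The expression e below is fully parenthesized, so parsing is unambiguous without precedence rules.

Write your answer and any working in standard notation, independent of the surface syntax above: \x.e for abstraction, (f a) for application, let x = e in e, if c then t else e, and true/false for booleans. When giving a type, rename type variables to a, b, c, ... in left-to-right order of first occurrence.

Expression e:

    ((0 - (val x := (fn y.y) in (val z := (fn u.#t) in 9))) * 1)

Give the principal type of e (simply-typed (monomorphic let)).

Derivation:
  unify Int ~ Int
y : a
\y._ : a -> a
let x : a -> a
\u._ : b -> Bool
let z : b -> Bool
  unify Int ~ Int
  unify Int ~ Int
  unify Int ~ Int

Answer: Int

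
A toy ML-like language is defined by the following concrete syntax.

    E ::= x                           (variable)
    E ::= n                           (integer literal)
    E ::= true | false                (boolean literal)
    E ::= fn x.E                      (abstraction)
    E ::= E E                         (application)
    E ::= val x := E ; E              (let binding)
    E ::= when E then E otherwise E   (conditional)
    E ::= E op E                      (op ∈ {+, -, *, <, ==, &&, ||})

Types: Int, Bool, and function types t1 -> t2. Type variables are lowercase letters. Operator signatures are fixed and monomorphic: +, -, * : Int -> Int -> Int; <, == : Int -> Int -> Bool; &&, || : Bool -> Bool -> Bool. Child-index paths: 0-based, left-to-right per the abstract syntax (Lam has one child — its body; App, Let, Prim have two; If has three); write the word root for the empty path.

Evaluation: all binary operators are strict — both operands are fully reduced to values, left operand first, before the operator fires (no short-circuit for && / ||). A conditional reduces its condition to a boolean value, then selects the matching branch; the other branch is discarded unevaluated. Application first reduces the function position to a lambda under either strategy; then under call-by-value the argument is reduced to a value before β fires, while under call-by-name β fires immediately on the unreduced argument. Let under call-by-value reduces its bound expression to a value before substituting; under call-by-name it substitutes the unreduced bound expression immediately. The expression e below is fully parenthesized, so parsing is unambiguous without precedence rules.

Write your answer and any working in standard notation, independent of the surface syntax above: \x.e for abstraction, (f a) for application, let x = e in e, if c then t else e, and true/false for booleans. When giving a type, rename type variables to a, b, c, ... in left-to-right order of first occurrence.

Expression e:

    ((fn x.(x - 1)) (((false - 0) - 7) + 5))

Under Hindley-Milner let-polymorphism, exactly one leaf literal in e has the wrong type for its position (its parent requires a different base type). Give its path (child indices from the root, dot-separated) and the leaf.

Trace:
x : a
  unify a ~ Int
  unify Int ~ Int
\x._ : Int -> Int
  unify Bool ~ Int
  FAIL: mismatch Bool ~ Int

Answer: 1.0.0.0 : false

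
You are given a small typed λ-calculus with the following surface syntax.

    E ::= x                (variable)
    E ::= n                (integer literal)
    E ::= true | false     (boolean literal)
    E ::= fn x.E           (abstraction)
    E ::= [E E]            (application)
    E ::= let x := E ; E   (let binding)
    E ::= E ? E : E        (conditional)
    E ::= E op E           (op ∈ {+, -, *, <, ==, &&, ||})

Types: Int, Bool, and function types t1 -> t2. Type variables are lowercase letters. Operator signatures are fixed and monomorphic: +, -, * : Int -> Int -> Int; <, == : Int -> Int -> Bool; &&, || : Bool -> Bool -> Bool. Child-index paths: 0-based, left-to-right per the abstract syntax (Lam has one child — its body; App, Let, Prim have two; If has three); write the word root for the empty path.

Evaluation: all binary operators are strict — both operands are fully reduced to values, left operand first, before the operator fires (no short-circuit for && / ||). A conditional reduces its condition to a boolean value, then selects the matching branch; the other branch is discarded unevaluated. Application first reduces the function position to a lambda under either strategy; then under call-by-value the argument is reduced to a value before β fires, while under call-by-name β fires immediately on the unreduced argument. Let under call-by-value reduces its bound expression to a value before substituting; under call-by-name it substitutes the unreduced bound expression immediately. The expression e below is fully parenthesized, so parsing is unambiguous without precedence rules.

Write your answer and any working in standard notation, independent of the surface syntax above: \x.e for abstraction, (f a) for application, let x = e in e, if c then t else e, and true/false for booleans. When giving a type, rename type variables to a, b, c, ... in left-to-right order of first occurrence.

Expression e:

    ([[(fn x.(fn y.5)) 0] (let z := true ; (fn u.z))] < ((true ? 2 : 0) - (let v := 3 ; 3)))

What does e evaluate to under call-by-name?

Answer: false

Derivation:
step 0: ((((\x.(\y.5)) 0) (let z = true in (\u.z))) < ((if true then 2 else 0) - (let v = 3 in 3)))
step 1: [beta@0.0] (((\y.5) (let z = true in (\u.z))) < ((if true then 2 else 0) - (let v = 3 in 3)))
step 2: [beta@0] (5 < ((if true then 2 else 0) - (let v = 3 in 3)))
step 3: [if@1.0] (5 < (2 - (let v = 3 in 3)))
step 4: [let@1.1] (5 < (2 - 3))
step 5: [delta@1] (5 < -1)
step 6: [delta@root] false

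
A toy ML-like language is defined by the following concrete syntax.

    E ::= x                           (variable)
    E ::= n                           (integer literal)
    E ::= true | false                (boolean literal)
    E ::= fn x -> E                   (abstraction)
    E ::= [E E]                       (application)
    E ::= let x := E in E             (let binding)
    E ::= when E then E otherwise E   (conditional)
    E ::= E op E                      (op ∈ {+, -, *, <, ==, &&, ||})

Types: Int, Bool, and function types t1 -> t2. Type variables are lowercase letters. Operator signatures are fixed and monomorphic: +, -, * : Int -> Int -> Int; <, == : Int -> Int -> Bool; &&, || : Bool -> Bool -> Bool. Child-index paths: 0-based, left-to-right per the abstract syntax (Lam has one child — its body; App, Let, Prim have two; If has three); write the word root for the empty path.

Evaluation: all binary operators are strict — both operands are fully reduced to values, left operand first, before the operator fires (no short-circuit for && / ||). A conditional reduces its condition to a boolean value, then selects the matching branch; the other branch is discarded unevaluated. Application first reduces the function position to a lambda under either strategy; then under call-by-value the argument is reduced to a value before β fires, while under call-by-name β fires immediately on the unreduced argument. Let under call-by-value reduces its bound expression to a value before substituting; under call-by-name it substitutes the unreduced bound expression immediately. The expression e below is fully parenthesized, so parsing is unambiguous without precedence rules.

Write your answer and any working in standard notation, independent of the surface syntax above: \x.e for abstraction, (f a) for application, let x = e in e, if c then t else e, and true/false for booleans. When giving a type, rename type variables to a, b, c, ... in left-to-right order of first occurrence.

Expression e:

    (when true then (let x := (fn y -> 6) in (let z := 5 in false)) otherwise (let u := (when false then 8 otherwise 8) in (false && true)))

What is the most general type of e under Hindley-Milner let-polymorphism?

Answer: Bool

Working:
  unify Bool ~ Bool
\y._ : a -> Int
let x : forall. a -> Int
let z : Int
  unify Bool ~ Bool
  unify Int ~ Int
let u : Int
  unify Bool ~ Bool
  unify Bool ~ Bool
  unify Bool ~ Bool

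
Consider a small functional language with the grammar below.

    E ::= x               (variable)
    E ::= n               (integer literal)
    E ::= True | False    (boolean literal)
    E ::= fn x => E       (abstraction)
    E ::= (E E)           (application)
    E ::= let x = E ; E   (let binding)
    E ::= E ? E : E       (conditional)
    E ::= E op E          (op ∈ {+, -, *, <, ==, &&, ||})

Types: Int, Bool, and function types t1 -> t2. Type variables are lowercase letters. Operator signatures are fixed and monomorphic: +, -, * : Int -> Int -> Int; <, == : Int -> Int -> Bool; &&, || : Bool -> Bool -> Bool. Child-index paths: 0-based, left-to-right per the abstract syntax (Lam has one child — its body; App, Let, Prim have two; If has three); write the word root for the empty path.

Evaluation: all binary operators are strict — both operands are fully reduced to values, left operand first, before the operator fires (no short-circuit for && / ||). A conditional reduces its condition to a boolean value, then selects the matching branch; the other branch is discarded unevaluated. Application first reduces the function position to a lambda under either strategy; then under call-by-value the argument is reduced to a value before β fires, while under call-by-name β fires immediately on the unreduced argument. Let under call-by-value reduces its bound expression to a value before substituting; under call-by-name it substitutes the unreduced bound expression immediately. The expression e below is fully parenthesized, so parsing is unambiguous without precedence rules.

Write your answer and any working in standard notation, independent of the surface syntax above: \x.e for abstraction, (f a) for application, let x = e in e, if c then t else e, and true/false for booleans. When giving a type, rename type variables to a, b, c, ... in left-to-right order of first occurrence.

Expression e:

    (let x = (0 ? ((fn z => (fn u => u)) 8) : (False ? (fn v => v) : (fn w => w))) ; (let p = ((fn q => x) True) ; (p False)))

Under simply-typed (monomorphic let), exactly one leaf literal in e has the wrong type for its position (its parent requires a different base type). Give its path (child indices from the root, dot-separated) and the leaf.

Answer: 0.0 : 0

Trace:
  unify Int ~ Bool
  FAIL: mismatch Int ~ Bool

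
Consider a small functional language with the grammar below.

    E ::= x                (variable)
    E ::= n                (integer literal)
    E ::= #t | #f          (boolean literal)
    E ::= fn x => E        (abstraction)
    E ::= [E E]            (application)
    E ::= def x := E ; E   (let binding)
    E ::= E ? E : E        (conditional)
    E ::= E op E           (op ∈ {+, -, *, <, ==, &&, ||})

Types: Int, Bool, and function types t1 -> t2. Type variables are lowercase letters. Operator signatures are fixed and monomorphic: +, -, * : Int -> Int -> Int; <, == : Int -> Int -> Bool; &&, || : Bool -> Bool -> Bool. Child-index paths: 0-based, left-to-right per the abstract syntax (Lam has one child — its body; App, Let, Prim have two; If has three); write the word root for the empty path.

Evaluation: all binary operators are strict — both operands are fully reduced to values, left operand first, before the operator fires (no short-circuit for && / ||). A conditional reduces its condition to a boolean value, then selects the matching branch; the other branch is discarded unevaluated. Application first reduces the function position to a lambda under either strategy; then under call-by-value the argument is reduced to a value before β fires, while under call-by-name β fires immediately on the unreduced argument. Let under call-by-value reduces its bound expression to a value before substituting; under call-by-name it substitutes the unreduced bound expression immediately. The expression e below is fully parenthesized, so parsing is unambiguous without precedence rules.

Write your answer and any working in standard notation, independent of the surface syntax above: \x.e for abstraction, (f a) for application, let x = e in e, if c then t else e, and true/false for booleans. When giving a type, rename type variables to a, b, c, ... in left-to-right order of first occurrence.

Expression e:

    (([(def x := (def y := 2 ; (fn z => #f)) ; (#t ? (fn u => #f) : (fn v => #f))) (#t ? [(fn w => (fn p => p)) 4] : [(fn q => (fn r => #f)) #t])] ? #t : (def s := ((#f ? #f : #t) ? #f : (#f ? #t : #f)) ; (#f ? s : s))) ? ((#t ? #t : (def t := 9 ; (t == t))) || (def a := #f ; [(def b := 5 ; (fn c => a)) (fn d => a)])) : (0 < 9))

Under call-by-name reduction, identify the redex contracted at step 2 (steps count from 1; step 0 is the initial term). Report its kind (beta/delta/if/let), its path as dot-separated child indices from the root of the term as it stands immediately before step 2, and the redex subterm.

Trace:
step 0: (if (if ((let x = (let y = 2 in (\z.false)) in (if true then (\u.false) else (\v.false))) (if true then ((\w.(\p.p)) 4) else ((\q.(\r.false)) true))) then true else (let s = (if (if false then false else true) then false else (if false then true else false)) in (if false then s else s))) then ((if true then true else (let t = 9 in (t == t))) || (let a = false in ((let b = 5 in (\c.a)) (\d.a)))) else (0 < 9))
step 1: [let@0.0.0] (if (if ((if true then (\u.false) else (\v.false)) (if true then ((\w.(\p.p)) 4) else ((\q.(\r.false)) true))) then true else (let s = (if (if false then false else true) then false else (if false then true else false)) in (if false then s else s))) then ((if true then true else (let t = 9 in (t == t))) || (let a = false in ((let b = 5 in (\c.a)) (\d.a)))) else (0 < 9))
step 2: [if@0.0.0] (if (if ((\u.false) (if true then ((\w.(\p.p)) 4) else ((\q.(\r.false)) true))) then true else (let s = (if (if false then false else true) then false else (if false then true else false)) in (if false then s else s))) then ((if true then true else (let t = 9 in (t == t))) || (let a = false in ((let b = 5 in (\c.a)) (\d.a)))) else (0 < 9))

Answer: if at 0.0.0 : (if true then (\u.false) else (\v.false))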